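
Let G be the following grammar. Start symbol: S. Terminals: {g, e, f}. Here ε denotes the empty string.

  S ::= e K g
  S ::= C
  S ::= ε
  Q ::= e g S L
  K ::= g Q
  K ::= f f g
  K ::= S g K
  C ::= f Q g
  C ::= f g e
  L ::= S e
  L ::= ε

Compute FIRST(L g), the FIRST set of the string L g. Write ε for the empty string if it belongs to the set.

{e, f, g}

FIRST(Q) = {e}
FIRST(C) = {f}
FIRST(S) = {ε, e, f}  (via C)
FIRST(K) = {e, f, g}  (via S g K)
FIRST(L) = {ε, e, f}  (via S e)
FIRST(L g): take FIRST of each symbol in turn, carrying on past any symbol whose FIRST contains ε; result {e, f, g}.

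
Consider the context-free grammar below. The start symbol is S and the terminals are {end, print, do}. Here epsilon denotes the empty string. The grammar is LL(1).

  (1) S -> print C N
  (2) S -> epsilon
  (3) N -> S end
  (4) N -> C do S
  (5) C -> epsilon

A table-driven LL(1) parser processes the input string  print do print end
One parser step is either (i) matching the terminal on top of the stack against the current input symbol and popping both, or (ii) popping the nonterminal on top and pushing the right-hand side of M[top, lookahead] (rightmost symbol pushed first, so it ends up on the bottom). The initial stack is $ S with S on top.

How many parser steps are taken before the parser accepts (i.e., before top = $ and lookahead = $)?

12

step 1: stack=$ S  input=print do print end $  — expand S -> print C N
step 2: stack=$ N C print  input=print do print end $  — match print
step 3: stack=$ N C  input=do print end $  — expand C -> epsilon
step 4: stack=$ N  input=do print end $  — expand N -> C do S
step 5: stack=$ S do C  input=do print end $  — expand C -> epsilon
step 6: stack=$ S do  input=do print end $  — match do
step 7: stack=$ S  input=print end $  — expand S -> print C N
step 8: stack=$ N C print  input=print end $  — match print
step 9: stack=$ N C  input=end $  — expand C -> epsilon
step 10: stack=$ N  input=end $  — expand N -> S end
step 11: stack=$ end S  input=end $  — expand S -> epsilon
step 12: stack=$ end  input=end $  — match end
Accept reached after 12 steps.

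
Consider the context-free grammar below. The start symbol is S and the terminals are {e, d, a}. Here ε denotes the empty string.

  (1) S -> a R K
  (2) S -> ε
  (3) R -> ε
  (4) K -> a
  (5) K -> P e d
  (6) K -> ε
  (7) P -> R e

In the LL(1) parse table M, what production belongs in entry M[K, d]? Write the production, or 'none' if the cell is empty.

none

FIRST(S): from S->a R K we get {a}; from S->ε we get {ε}. So FIRST(S) = {ε, a}.
FIRST(R): from R->ε we get {ε}. So FIRST(R) = {ε}.
FIRST(P): from P->R e we get {e}. So FIRST(P) = {e}.
FIRST(K): from K->a we get {a}; from K->P e d we get {e}; from K->ε we get {ε}. So FIRST(K) = {ε, a, e}.
FOLLOW(S) includes $ since S is the start symbol.
FOLLOW(S): S appears on no right-hand side. Thus FOLLOW(S) = {$}.
FOLLOW(K): in S->a R K, the suffix after K is empty, so FOLLOW(K) ⊇ FOLLOW(S) = {$}. Thus FOLLOW(K) = {$}.
For K -> a: FIRST(a) = {a}, so it goes in M[K, t] for t ∈ {a}.
For K -> P e d: FIRST(P e d) = {e}, so it goes in M[K, t] for t ∈ {e}.
For K -> ε: FIRST(ε) = {ε}, so it goes in M[K, t] for t ∈ {}; since ε ∈ FIRST, also for every t ∈ FOLLOW(K) = {$}.
None of these place a production in M[K, d].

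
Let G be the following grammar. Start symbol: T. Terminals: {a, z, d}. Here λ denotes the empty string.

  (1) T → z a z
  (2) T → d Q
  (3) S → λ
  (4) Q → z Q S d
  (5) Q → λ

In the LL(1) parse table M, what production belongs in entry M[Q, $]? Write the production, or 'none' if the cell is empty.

FIRST(T) = {d, z}
FIRST(S) = {λ}
FIRST(Q) = {λ, z}
FOLLOW(T) includes $ since T is the start symbol.
FOLLOW(T): T appears on no right-hand side. Thus FOLLOW(T) = {$}.
FOLLOW(Q): in T→d Q, the suffix after Q is empty, so FOLLOW(Q) ⊇ FOLLOW(T) = {$}; in Q→z Q S d, Q is followed by S d with FIRST {d}. Thus FOLLOW(Q) = {$, d}.
For Q → z Q S d: FIRST(z Q S d) = {z}, so it goes in M[Q, t] for t ∈ {z}.
For Q → λ: FIRST(λ) = {λ}, so it goes in M[Q, t] for t ∈ {}; since λ ∈ FIRST, also for every t ∈ FOLLOW(Q) = {$, d}.

Q → λ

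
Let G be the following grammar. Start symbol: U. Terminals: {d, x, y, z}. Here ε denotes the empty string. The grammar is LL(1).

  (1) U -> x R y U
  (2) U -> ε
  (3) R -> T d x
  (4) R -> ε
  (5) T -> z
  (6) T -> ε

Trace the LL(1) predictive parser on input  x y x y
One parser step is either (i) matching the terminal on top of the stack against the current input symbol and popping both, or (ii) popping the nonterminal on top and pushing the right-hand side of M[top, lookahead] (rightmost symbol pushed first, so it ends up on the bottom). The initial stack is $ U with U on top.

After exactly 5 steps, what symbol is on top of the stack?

step 1: stack=$ U  input=x y x y $  — expand U -> x R y U
step 2: stack=$ U y R x  input=x y x y $  — match x
step 3: stack=$ U y R  input=y x y $  — expand R -> ε
step 4: stack=$ U y  input=y x y $  — match y
step 5: stack=$ U  input=x y $  — expand U -> x R y U
Stack after step 5: $ U y R x (top = x).

x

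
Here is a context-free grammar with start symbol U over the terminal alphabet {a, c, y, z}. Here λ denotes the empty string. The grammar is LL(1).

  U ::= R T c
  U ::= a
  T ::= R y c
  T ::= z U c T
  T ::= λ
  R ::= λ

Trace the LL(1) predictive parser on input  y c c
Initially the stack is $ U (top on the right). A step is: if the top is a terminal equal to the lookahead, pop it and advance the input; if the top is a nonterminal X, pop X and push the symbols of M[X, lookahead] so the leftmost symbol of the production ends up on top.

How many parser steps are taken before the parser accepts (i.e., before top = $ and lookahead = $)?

     Stack      Input    Action
  1  $ U        y c c $  expand U ::= R T c
  2  $ c T R    y c c $  expand R ::= λ
  3  $ c T      y c c $  expand T ::= R y c
  4  $ c c y R  y c c $  expand R ::= λ
  5  $ c c y    y c c $  match y
  6  $ c c      c c $    match c
  7  $ c        c $      match c
Accept reached after 7 steps.

7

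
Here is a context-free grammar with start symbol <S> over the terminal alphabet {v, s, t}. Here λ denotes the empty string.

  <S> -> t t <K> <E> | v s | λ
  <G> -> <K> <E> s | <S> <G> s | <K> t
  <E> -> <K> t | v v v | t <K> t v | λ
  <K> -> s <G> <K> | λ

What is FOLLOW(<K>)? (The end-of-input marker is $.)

{$, s, t, v}

FIRST(<S>) = {λ, t, v}
FIRST(<K>) = {λ, s}
FIRST(<E>) = {λ, s, t, v}  (via <K> t)
FIRST(<G>) = {s, t, v}  (via <K> <E> s, <S> <G> s, <K> t)
FOLLOW(<S>) includes $ since <S> is the start symbol.
FOLLOW(<S>): in <G>-><S> <G> s, <S> is followed by <G> s with FIRST {s, t, v}. Thus FOLLOW(<S>) = {$, s, t, v}.
FOLLOW(<E>): in <S>->t t <K> <E>, the suffix after <E> is empty, so FOLLOW(<E>) ⊇ FOLLOW(<S>) = {$, s, t, v}; in <G>-><K> <E> s, <E> is followed by s with FIRST {s}. Thus FOLLOW(<E>) = {$, s, t, v}.
FOLLOW(<K>): in <S>->t t <K> <E>, <K> is followed by <E> with FIRST {λ, s, t, v}; in <S>->t t <K> <E>, the suffix after <K> is nullable, so FOLLOW(<K>) ⊇ FOLLOW(<S>) = {$, s, t, v}; in <G>-><K> <E> s, <K> is followed by <E> s with FIRST {s, t, v}; in <G>-><K> t, <K> is followed by t with FIRST {t}; in <E>-><K> t, <K> is followed by t with FIRST {t}; in <E>->t <K> t v, <K> is followed by t v with FIRST {t}; in <K>->s <G> <K>, the suffix after <K> is empty (adds nothing new). Thus FOLLOW(<K>) = {$, s, t, v}.
FOLLOW(<G>): in <G>-><S> <G> s, <G> is followed by s with FIRST {s}; in <K>->s <G> <K>, <G> is followed by <K> with FIRST {λ, s}; in <K>->s <G> <K>, the suffix after <G> is nullable, so FOLLOW(<G>) ⊇ FOLLOW(<K>) = {$, s, t, v}. Thus FOLLOW(<G>) = {$, s, t, v}.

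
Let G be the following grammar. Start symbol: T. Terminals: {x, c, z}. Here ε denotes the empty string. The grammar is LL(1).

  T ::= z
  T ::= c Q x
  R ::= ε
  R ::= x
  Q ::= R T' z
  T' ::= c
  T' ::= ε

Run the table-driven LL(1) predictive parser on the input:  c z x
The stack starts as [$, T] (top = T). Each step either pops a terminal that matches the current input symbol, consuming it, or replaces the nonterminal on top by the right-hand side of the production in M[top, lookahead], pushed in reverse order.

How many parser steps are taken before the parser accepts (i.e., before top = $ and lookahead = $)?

7

     Stack       Input    Action
  1  $ T         c z x $  expand T ::= c Q x
  2  $ x Q c     c z x $  match c
  3  $ x Q       z x $    expand Q ::= R T' z
  4  $ x z T' R  z x $    expand R ::= ε
  5  $ x z T'    z x $    expand T' ::= ε
  6  $ x z       z x $    match z
  7  $ x         x $      match x
Accept reached after 7 steps.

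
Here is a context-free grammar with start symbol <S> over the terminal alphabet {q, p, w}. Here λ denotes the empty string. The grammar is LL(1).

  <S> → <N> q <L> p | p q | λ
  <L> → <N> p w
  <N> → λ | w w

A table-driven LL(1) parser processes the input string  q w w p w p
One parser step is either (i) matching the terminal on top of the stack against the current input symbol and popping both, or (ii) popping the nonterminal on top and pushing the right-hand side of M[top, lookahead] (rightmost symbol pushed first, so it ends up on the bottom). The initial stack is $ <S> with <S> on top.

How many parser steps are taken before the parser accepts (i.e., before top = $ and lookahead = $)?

step 1: stack=$ <S>  input=q w w p w p $  — expand <S> → <N> q <L> p
step 2: stack=$ p <L> q <N>  input=q w w p w p $  — expand <N> → λ
step 3: stack=$ p <L> q  input=q w w p w p $  — match q
step 4: stack=$ p <L>  input=w w p w p $  — expand <L> → <N> p w
step 5: stack=$ p w p <N>  input=w w p w p $  — expand <N> → w w
step 6: stack=$ p w p w w  input=w w p w p $  — match w
step 7: stack=$ p w p w  input=w p w p $  — match w
step 8: stack=$ p w p  input=p w p $  — match p
step 9: stack=$ p w  input=w p $  — match w
step 10: stack=$ p  input=p $  — match p
Accept reached after 10 steps.

10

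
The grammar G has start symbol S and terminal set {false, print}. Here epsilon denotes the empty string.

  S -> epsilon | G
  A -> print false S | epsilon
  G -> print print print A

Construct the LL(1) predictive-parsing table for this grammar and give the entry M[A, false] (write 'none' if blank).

none

FIRST(A) = {epsilon, print}
FIRST(G) = {print}
FIRST(S) = {epsilon, print}  (via G)
FOLLOW(S) includes $ since S is the start symbol.
FOLLOW(G): in S->G, the suffix after G is empty, so FOLLOW(G) ⊇ FOLLOW(S) = {$}. Thus FOLLOW(G) = {$}.
FOLLOW(A): in G->print print print A, the suffix after A is empty, so FOLLOW(A) ⊇ FOLLOW(G) = {$}. Thus FOLLOW(A) = {$}.
For A -> print false S: FIRST(print false S) = {print}, so it goes in M[A, t] for t ∈ {print}.
For A -> epsilon: FIRST(epsilon) = {epsilon}, so it goes in M[A, t] for t ∈ {}; since epsilon ∈ FIRST, also for every t ∈ FOLLOW(A) = {$}.
None of these place a production in M[A, false].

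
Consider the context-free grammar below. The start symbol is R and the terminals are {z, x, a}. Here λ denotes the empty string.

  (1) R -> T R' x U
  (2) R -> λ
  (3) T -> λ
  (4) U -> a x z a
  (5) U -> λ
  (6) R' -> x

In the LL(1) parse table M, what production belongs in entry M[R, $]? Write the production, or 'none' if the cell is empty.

R -> λ

FIRST(T): from T->λ we get {λ}. So FIRST(T) = {λ}.
FIRST(U): from U->a x z a we get {a}; from U->λ we get {λ}. So FIRST(U) = {λ, a}.
FIRST(R'): from R'->x we get {x}. So FIRST(R') = {x}.
FIRST(R): from R->T R' x U we get {x}; from R->λ we get {λ}. So FIRST(R) = {λ, x}.
FOLLOW(R) includes $ since R is the start symbol.
FOLLOW(R): R appears on no right-hand side. Thus FOLLOW(R) = {$}.
For R -> T R' x U: FIRST(T R' x U) = {x}, so it goes in M[R, t] for t ∈ {x}.
For R -> λ: FIRST(λ) = {λ}, so it goes in M[R, t] for t ∈ {}; since λ ∈ FIRST, also for every t ∈ FOLLOW(R) = {$}.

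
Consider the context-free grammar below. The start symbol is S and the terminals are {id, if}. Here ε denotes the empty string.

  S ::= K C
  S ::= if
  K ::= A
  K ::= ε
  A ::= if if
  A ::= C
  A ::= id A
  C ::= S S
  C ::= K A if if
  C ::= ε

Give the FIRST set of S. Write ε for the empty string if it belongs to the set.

FIRST(S) = {ε, id, if}  (via K C)
FIRST(K) = {ε, id, if}  (via A)
FIRST(A) = {ε, id, if}  (via C)
FIRST(C) = {ε, id, if}  (via S S, K A if if)

{ε, id, if}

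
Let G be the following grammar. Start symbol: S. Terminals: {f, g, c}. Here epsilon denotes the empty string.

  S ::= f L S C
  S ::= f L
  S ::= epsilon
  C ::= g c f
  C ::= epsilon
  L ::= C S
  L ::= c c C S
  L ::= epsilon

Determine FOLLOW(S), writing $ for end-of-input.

{$, f, g}

FIRST(S): from S::=f L S C we get {f}; from S::=f L we get {f}; from S::=epsilon we get {epsilon}. So FIRST(S) = {epsilon, f}.
FIRST(C): from C::=g c f we get {g}; from C::=epsilon we get {epsilon}. So FIRST(C) = {epsilon, g}.
FIRST(L): from L::=C S we get {epsilon, f, g}; from L::=c c C S we get {c}; from L::=epsilon we get {epsilon}. So FIRST(L) = {epsilon, c, f, g}.
FOLLOW(S) includes $ since S is the start symbol.
FOLLOW(S): in S::=f L S C, S is followed by C with FIRST {epsilon, g}; in S::=f L S C, the suffix after S is nullable (adds nothing new); in L::=C S, the suffix after S is empty, so FOLLOW(S) ⊇ FOLLOW(L) = {$, f, g}; in L::=c c C S, the suffix after S is empty, so FOLLOW(S) ⊇ FOLLOW(L) = {$, f, g}. Thus FOLLOW(S) = {$, f, g}.
FOLLOW(L): in S::=f L S C, L is followed by S C with FIRST {epsilon, f, g}; in S::=f L S C, the suffix after L is nullable, so FOLLOW(L) ⊇ FOLLOW(S) = {$, f, g}; in S::=f L, the suffix after L is empty, so FOLLOW(L) ⊇ FOLLOW(S) = {$, f, g}. Thus FOLLOW(L) = {$, f, g}.
FOLLOW(C): in S::=f L S C, the suffix after C is empty, so FOLLOW(C) ⊇ FOLLOW(S) = {$, f, g}; in L::=C S, C is followed by S with FIRST {epsilon, f}; in L::=C S, the suffix after C is nullable, so FOLLOW(C) ⊇ FOLLOW(L) = {$, f, g}; in L::=c c C S, C is followed by S with FIRST {epsilon, f}; in L::=c c C S, the suffix after C is nullable, so FOLLOW(C) ⊇ FOLLOW(L) = {$, f, g}. Thus FOLLOW(C) = {$, f, g}.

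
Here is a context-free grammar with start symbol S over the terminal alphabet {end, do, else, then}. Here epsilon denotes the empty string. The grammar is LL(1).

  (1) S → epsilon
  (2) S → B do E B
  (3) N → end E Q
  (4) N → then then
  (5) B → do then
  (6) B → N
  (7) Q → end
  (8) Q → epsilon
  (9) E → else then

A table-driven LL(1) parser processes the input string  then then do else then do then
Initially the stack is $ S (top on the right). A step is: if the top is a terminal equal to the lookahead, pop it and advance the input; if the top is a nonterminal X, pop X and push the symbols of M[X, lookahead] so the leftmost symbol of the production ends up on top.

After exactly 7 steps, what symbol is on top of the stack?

     Stack               Input                             Action
  1  $ S                 then then do else then do then $  expand S → B do E B
  2  $ B E do B          then then do else then do then $  expand B → N
  3  $ B E do N          then then do else then do then $  expand N → then then
  4  $ B E do then then  then then do else then do then $  match then
  5  $ B E do then       then do else then do then $       match then
  6  $ B E do            do else then do then $            match do
  7  $ B E               else then do then $               expand E → else then
Stack after step 7: $ B then else (top = else).

else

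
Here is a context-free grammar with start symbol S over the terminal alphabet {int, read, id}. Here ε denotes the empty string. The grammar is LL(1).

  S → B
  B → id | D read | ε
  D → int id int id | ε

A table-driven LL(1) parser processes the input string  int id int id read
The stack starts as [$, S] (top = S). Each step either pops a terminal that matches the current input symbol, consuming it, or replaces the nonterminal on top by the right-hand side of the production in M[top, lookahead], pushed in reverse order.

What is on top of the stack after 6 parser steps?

id

     Stack                 Input                 Action
  1  $ S                   int id int id read $  expand S → B
  2  $ B                   int id int id read $  expand B → D read
  3  $ read D              int id int id read $  expand D → int id int id
  4  $ read id int id int  int id int id read $  match int
  5  $ read id int id      id int id read $      match id
  6  $ read id int         int id read $         match int
Stack after step 6: $ read id (top = id).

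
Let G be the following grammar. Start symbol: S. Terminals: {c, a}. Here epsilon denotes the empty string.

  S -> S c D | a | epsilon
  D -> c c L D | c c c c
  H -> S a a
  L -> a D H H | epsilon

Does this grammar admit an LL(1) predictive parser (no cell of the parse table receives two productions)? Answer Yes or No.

No

FIRST(S) = {epsilon, a, c}
FIRST(D) = {c}
FIRST(H) = {a, c}
FIRST(L) = {epsilon, a}
FOLLOW(S) = {$, a, c}
FOLLOW(D) = {$, a, c}
FOLLOW(H) = {a, c}
FOLLOW(L) = {c}
Cell M[D, c] receives both D -> c c L D and D -> c c c c — the grammar is not LL(1).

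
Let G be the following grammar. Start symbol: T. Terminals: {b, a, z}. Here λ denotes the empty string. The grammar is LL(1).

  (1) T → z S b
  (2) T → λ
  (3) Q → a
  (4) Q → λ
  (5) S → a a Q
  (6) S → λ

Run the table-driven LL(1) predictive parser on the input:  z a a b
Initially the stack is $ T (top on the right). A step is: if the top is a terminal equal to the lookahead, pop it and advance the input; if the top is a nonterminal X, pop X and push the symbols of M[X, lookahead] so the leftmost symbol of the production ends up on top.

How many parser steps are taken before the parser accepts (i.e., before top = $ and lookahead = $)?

step 1: stack=$ T  input=z a a b $  — expand T → z S b
step 2: stack=$ b S z  input=z a a b $  — match z
step 3: stack=$ b S  input=a a b $  — expand S → a a Q
step 4: stack=$ b Q a a  input=a a b $  — match a
step 5: stack=$ b Q a  input=a b $  — match a
step 6: stack=$ b Q  input=b $  — expand Q → λ
step 7: stack=$ b  input=b $  — match b
Accept reached after 7 steps.

7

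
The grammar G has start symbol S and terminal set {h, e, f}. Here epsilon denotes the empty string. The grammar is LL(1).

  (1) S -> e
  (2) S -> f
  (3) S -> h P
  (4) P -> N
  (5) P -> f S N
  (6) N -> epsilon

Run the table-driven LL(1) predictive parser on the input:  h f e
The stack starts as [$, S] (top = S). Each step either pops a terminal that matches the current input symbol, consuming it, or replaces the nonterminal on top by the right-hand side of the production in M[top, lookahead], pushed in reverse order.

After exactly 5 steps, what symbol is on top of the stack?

     Stack    Input    Action
  1  $ S      h f e $  expand S -> h P
  2  $ P h    h f e $  match h
  3  $ P      f e $    expand P -> f S N
  4  $ N S f  f e $    match f
  5  $ N S    e $      expand S -> e
Stack after step 5: $ N e (top = e).

e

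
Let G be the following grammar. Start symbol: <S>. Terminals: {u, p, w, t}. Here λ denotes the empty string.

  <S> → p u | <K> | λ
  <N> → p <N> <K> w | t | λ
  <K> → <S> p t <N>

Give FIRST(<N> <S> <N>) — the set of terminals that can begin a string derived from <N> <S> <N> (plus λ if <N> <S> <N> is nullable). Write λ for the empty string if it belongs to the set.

FIRST(<N>): from <N>→p <N> <K> w we get {p}; from <N>→t we get {t}; from <N>→λ we get {λ}. So FIRST(<N>) = {λ, p, t}.
FIRST(<S>): from <S>→p u we get {p}; from <S>→<K> we get {p}; from <S>→λ we get {λ}. So FIRST(<S>) = {λ, p}.
FIRST(<K>): from <K>→<S> p t <N> we get {p}. So FIRST(<K>) = {p}.
FIRST(<N> <S> <N>): take FIRST of each symbol in turn, carrying on past any symbol whose FIRST contains λ; result {λ, p, t}.

{λ, p, t}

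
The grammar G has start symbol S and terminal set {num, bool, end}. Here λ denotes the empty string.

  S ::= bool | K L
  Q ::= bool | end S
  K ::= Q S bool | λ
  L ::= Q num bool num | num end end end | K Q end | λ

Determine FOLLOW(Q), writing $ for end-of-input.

FIRST(Q) = {bool, end}
FIRST(K) = {λ, bool, end}  (via Q S bool)
FIRST(L) = {λ, bool, end, num}  (via Q num bool num, K Q end)
FIRST(S) = {λ, bool, end, num}  (via K L)
FOLLOW(S) includes $ since S is the start symbol.
FOLLOW(Q): in K::=Q S bool, Q is followed by S bool with FIRST {bool, end, num}; in L::=Q num bool num, Q is followed by num bool num with FIRST {num}; in L::=K Q end, Q is followed by end with FIRST {end}. Thus FOLLOW(Q) = {bool, end, num}.
FOLLOW(S): in Q::=end S, the suffix after S is empty, so FOLLOW(S) ⊇ FOLLOW(Q) = {bool, end, num}; in K::=Q S bool, S is followed by bool with FIRST {bool}. Thus FOLLOW(S) = {$, bool, end, num}.
FOLLOW(K): in S::=K L, K is followed by L with FIRST {λ, bool, end, num}; in S::=K L, the suffix after K is nullable, so FOLLOW(K) ⊇ FOLLOW(S) = {$, bool, end, num}; in L::=K Q end, K is followed by Q end with FIRST {bool, end}. Thus FOLLOW(K) = {$, bool, end, num}.
FOLLOW(L): in S::=K L, the suffix after L is empty, so FOLLOW(L) ⊇ FOLLOW(S) = {$, bool, end, num}. Thus FOLLOW(L) = {$, bool, end, num}.

{bool, end, num}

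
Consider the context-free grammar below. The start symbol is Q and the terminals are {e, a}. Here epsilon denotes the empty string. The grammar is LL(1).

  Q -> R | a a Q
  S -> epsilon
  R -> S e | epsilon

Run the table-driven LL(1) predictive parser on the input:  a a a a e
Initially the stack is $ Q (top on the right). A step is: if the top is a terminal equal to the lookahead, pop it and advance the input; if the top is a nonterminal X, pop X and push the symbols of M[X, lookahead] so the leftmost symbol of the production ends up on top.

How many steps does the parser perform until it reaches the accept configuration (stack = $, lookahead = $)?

10

      Stack    Input        Action
   1  $ Q      a a a a e $  expand Q -> a a Q
   2  $ Q a a  a a a a e $  match a
   3  $ Q a    a a a e $    match a
   4  $ Q      a a e $      expand Q -> a a Q
   5  $ Q a a  a a e $      match a
   6  $ Q a    a e $        match a
   7  $ Q      e $          expand Q -> R
   8  $ R      e $          expand R -> S e
   9  $ e S    e $          expand S -> epsilon
  10  $ e      e $          match e
Accept reached after 10 steps.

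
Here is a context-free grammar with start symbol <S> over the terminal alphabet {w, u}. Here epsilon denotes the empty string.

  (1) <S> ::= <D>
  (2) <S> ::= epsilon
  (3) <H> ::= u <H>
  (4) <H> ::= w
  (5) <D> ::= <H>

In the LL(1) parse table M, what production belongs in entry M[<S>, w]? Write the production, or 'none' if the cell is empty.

<S> ::= <D>

FIRST(<H>) = {u, w}
FIRST(<D>) = {u, w}  (via <H>)
FIRST(<S>) = {epsilon, u, w}  (via <D>)
FOLLOW(<S>) includes $ since <S> is the start symbol.
FOLLOW(<S>): <S> appears on no right-hand side. Thus FOLLOW(<S>) = {$}.
For <S> ::= <D>: FIRST(<D>) = {u, w}, so it goes in M[<S>, t] for t ∈ {u, w}.
For <S> ::= epsilon: FIRST(epsilon) = {epsilon}, so it goes in M[<S>, t] for t ∈ {}; since epsilon ∈ FIRST, also for every t ∈ FOLLOW(<S>) = {$}.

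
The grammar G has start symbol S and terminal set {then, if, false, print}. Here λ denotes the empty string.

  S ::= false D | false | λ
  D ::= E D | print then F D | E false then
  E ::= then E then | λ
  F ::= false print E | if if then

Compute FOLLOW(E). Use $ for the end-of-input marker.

FIRST(S) = {λ, false}
FIRST(E) = {λ, then}
FIRST(F) = {false, if}
FIRST(D) = {false, print, then}  (via E D, E false then)
FOLLOW(S) includes $ since S is the start symbol.
FOLLOW(S): S appears on no right-hand side. Thus FOLLOW(S) = {$}.
FOLLOW(D): in S::=false D, the suffix after D is empty, so FOLLOW(D) ⊇ FOLLOW(S) = {$}; in D::=E D, the suffix after D is empty (adds nothing new); in D::=print then F D, the suffix after D is empty (adds nothing new). Thus FOLLOW(D) = {$}.
FOLLOW(F): in D::=print then F D, F is followed by D with FIRST {false, print, then}. Thus FOLLOW(F) = {false, print, then}.
FOLLOW(E): in D::=E D, E is followed by D with FIRST {false, print, then}; in D::=E false then, E is followed by false then with FIRST {false}; in E::=then E then, E is followed by then with FIRST {then}; in F::=false print E, the suffix after E is empty, so FOLLOW(E) ⊇ FOLLOW(F) = {false, print, then}. Thus FOLLOW(E) = {false, print, then}.

{false, print, then}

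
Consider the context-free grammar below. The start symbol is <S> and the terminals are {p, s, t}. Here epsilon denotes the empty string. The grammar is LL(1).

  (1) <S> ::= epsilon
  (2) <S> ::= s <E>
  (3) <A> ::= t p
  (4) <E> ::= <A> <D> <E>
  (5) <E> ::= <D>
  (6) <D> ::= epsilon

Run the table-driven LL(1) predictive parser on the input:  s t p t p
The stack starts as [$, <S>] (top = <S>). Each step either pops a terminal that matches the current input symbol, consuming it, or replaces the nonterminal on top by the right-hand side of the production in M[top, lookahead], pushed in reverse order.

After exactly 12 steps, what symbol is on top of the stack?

<E>

      Stack          Input        Action
   1  $ <S>          s t p t p $  expand <S> ::= s <E>
   2  $ <E> s        s t p t p $  match s
   3  $ <E>          t p t p $    expand <E> ::= <A> <D> <E>
   4  $ <E> <D> <A>  t p t p $    expand <A> ::= t p
   5  $ <E> <D> p t  t p t p $    match t
   6  $ <E> <D> p    p t p $      match p
   7  $ <E> <D>      t p $        expand <D> ::= epsilon
   8  $ <E>          t p $        expand <E> ::= <A> <D> <E>
   9  $ <E> <D> <A>  t p $        expand <A> ::= t p
  10  $ <E> <D> p t  t p $        match t
  11  $ <E> <D> p    p $          match p
  12  $ <E> <D>      $            expand <D> ::= epsilon
Stack after step 12: $ <E> (top = <E>).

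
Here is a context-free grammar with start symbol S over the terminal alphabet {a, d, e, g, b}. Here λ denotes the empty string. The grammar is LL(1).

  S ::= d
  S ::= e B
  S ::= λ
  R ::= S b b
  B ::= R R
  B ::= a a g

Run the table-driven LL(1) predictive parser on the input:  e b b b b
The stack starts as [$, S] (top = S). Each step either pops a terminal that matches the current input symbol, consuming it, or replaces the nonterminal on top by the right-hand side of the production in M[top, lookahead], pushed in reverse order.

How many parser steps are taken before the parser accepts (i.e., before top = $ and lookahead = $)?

step 1: stack=$ S  input=e b b b b $  — expand S ::= e B
step 2: stack=$ B e  input=e b b b b $  — match e
step 3: stack=$ B  input=b b b b $  — expand B ::= R R
step 4: stack=$ R R  input=b b b b $  — expand R ::= S b b
step 5: stack=$ R b b S  input=b b b b $  — expand S ::= λ
step 6: stack=$ R b b  input=b b b b $  — match b
step 7: stack=$ R b  input=b b b $  — match b
step 8: stack=$ R  input=b b $  — expand R ::= S b b
step 9: stack=$ b b S  input=b b $  — expand S ::= λ
step 10: stack=$ b b  input=b b $  — match b
step 11: stack=$ b  input=b $  — match b
Accept reached after 11 steps.

11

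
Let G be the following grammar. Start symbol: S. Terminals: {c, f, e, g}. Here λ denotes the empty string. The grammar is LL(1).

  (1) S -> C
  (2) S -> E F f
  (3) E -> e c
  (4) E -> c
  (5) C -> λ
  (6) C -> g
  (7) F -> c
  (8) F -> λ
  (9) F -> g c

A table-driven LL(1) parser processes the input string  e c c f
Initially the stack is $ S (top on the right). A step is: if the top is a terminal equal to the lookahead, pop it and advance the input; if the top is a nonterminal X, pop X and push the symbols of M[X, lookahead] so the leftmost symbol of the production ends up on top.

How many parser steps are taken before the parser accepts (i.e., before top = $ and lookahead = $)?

7

step 1: stack=$ S  input=e c c f $  — expand S -> E F f
step 2: stack=$ f F E  input=e c c f $  — expand E -> e c
step 3: stack=$ f F c e  input=e c c f $  — match e
step 4: stack=$ f F c  input=c c f $  — match c
step 5: stack=$ f F  input=c f $  — expand F -> c
step 6: stack=$ f c  input=c f $  — match c
step 7: stack=$ f  input=f $  — match f
Accept reached after 7 steps.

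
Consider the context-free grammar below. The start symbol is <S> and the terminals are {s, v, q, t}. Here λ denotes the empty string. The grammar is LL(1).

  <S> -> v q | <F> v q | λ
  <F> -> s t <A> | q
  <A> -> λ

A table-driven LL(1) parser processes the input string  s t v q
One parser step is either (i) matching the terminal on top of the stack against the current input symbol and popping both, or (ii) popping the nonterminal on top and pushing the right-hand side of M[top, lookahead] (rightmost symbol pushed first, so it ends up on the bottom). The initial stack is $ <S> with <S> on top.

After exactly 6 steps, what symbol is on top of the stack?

q

     Stack          Input      Action
  1  $ <S>          s t v q $  expand <S> -> <F> v q
  2  $ q v <F>      s t v q $  expand <F> -> s t <A>
  3  $ q v <A> t s  s t v q $  match s
  4  $ q v <A> t    t v q $    match t
  5  $ q v <A>      v q $      expand <A> -> λ
  6  $ q v          v q $      match v
Stack after step 6: $ q (top = q).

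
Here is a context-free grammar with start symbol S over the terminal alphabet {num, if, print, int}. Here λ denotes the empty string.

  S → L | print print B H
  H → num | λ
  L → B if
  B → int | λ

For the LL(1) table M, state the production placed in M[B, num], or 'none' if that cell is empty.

FIRST(H): from H→num we get {num}; from H→λ we get {λ}. So FIRST(H) = {λ, num}.
FIRST(B): from B→int we get {int}; from B→λ we get {λ}. So FIRST(B) = {λ, int}.
FIRST(L): from L→B if we get {if, int}. So FIRST(L) = {if, int}.
FIRST(S): from S→L we get {if, int}; from S→print print B H we get {print}. So FIRST(S) = {if, int, print}.
FOLLOW(S) includes $ since S is the start symbol.
FOLLOW(S): S appears on no right-hand side. Thus FOLLOW(S) = {$}.
FOLLOW(B): in S→print print B H, B is followed by H with FIRST {λ, num}; in S→print print B H, the suffix after B is nullable, so FOLLOW(B) ⊇ FOLLOW(S) = {$}; in L→B if, B is followed by if with FIRST {if}. Thus FOLLOW(B) = {$, if, num}.
For B → int: FIRST(int) = {int}, so it goes in M[B, t] for t ∈ {int}.
For B → λ: FIRST(λ) = {λ}, so it goes in M[B, t] for t ∈ {}; since λ ∈ FIRST, also for every t ∈ FOLLOW(B) = {$, if, num}.

B → λ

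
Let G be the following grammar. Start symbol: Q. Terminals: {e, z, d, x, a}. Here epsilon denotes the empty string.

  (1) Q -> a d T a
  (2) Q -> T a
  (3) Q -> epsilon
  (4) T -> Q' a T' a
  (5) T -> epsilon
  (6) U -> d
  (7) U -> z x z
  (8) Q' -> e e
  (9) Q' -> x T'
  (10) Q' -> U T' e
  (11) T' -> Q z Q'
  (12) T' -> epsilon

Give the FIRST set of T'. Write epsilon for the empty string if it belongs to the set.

{epsilon, a, d, e, x, z}

FIRST(U): from U->d we get {d}; from U->z x z we get {z}. So FIRST(U) = {d, z}.
FIRST(Q'): from Q'->e e we get {e}; from Q'->x T' we get {x}; from Q'->U T' e we get {d, z}. So FIRST(Q') = {d, e, x, z}.
FIRST(T): from T->Q' a T' a we get {d, e, x, z}; from T->epsilon we get {epsilon}. So FIRST(T) = {epsilon, d, e, x, z}.
FIRST(Q): from Q->a d T a we get {a}; from Q->T a we get {a, d, e, x, z}; from Q->epsilon we get {epsilon}. So FIRST(Q) = {epsilon, a, d, e, x, z}.
FIRST(T'): from T'->Q z Q' we get {a, d, e, x, z}; from T'->epsilon we get {epsilon}. So FIRST(T') = {epsilon, a, d, e, x, z}.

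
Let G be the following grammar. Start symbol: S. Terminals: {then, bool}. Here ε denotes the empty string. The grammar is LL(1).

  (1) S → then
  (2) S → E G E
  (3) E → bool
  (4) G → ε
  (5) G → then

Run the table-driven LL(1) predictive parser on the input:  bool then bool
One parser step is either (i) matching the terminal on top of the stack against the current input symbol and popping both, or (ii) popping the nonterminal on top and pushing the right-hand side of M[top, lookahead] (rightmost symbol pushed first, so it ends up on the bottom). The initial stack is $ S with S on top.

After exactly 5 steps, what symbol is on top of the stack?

E

step 1: stack=$ S  input=bool then bool $  — expand S → E G E
step 2: stack=$ E G E  input=bool then bool $  — expand E → bool
step 3: stack=$ E G bool  input=bool then bool $  — match bool
step 4: stack=$ E G  input=then bool $  — expand G → then
step 5: stack=$ E then  input=then bool $  — match then
Stack after step 5: $ E (top = E).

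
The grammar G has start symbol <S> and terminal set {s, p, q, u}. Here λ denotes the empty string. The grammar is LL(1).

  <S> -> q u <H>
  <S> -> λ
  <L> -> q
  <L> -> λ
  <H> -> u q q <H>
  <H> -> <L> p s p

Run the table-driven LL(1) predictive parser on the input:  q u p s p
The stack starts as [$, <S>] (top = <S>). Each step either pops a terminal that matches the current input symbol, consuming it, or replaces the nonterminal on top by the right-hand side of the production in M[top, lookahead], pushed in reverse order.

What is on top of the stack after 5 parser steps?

p

step 1: stack=$ <S>  input=q u p s p $  — expand <S> -> q u <H>
step 2: stack=$ <H> u q  input=q u p s p $  — match q
step 3: stack=$ <H> u  input=u p s p $  — match u
step 4: stack=$ <H>  input=p s p $  — expand <H> -> <L> p s p
step 5: stack=$ p s p <L>  input=p s p $  — expand <L> -> λ
Stack after step 5: $ p s p (top = p).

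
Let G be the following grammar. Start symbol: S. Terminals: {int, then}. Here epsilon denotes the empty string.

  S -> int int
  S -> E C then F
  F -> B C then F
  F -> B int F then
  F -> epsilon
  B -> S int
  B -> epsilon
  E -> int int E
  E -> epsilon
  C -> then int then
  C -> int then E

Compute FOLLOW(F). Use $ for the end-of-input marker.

{$, int, then}

FIRST(E): from E->int int E we get {int}; from E->epsilon we get {epsilon}. So FIRST(E) = {epsilon, int}.
FIRST(C): from C->then int then we get {then}; from C->int then E we get {int}. So FIRST(C) = {int, then}.
FIRST(S): from S->int int we get {int}; from S->E C then F we get {int, then}. So FIRST(S) = {int, then}.
FIRST(B): from B->S int we get {int, then}; from B->epsilon we get {epsilon}. So FIRST(B) = {epsilon, int, then}.
FIRST(F): from F->B C then F we get {int, then}; from F->B int F then we get {int, then}; from F->epsilon we get {epsilon}. So FIRST(F) = {epsilon, int, then}.
FOLLOW(S) includes $ since S is the start symbol.
FOLLOW(S): in B->S int, S is followed by int with FIRST {int}. Thus FOLLOW(S) = {$, int}.
FOLLOW(F): in S->E C then F, the suffix after F is empty, so FOLLOW(F) ⊇ FOLLOW(S) = {$, int}; in F->B C then F, the suffix after F is empty (adds nothing new); in F->B int F then, F is followed by then with FIRST {then}. Thus FOLLOW(F) = {$, int, then}.
FOLLOW(B): in F->B C then F, B is followed by C then F with FIRST {int, then}; in F->B int F then, B is followed by int F then with FIRST {int}. Thus FOLLOW(B) = {int, then}.
FOLLOW(C): in S->E C then F, C is followed by then F with FIRST {then}; in F->B C then F, C is followed by then F with FIRST {then}. Thus FOLLOW(C) = {then}.
FOLLOW(E): in S->E C then F, E is followed by C then F with FIRST {int, then}; in E->int int E, the suffix after E is empty (adds nothing new); in C->int then E, the suffix after E is empty, so FOLLOW(E) ⊇ FOLLOW(C) = {then}. Thus FOLLOW(E) = {int, then}.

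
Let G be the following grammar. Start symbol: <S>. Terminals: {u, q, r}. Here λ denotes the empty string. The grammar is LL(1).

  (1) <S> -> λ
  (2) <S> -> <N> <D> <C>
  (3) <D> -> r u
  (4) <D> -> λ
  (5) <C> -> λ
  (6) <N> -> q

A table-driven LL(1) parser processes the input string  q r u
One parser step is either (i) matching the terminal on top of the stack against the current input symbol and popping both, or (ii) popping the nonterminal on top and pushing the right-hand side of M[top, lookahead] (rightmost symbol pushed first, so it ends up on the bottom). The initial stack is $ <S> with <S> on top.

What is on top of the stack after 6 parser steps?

<C>

     Stack          Input    Action
  1  $ <S>          q r u $  expand <S> -> <N> <D> <C>
  2  $ <C> <D> <N>  q r u $  expand <N> -> q
  3  $ <C> <D> q    q r u $  match q
  4  $ <C> <D>      r u $    expand <D> -> r u
  5  $ <C> u r      r u $    match r
  6  $ <C> u        u $      match u
Stack after step 6: $ <C> (top = <C>).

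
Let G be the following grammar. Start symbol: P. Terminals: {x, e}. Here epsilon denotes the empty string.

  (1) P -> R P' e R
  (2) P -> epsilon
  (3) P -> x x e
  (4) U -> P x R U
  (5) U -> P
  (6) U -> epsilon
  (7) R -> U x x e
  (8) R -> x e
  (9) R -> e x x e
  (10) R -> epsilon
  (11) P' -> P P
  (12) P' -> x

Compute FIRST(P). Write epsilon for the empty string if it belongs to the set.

FIRST(P): from P->R P' e R we get {e, x}; from P->epsilon we get {epsilon}; from P->x x e we get {x}. So FIRST(P) = {epsilon, e, x}.
FIRST(U): from U->P x R U we get {e, x}; from U->P we get {epsilon, e, x}; from U->epsilon we get {epsilon}. So FIRST(U) = {epsilon, e, x}.
FIRST(P'): from P'->P P we get {epsilon, e, x}; from P'->x we get {x}. So FIRST(P') = {epsilon, e, x}.
FIRST(R): from R->U x x e we get {e, x}; from R->x e we get {x}; from R->e x x e we get {e}; from R->epsilon we get {epsilon}. So FIRST(R) = {epsilon, e, x}.

{epsilon, e, x}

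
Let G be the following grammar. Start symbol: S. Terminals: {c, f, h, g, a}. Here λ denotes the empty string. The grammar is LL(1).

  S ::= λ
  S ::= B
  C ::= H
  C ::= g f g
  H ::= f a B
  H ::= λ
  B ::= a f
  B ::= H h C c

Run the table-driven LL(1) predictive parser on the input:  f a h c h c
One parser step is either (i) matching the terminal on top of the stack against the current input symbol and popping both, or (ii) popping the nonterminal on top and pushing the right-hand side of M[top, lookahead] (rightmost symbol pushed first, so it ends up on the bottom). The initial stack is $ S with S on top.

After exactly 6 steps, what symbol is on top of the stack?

     Stack          Input          Action
  1  $ S            f a h c h c $  expand S ::= B
  2  $ B            f a h c h c $  expand B ::= H h C c
  3  $ c C h H      f a h c h c $  expand H ::= f a B
  4  $ c C h B a f  f a h c h c $  match f
  5  $ c C h B a    a h c h c $    match a
  6  $ c C h B      h c h c $      expand B ::= H h C c
Stack after step 6: $ c C h c C h H (top = H).

H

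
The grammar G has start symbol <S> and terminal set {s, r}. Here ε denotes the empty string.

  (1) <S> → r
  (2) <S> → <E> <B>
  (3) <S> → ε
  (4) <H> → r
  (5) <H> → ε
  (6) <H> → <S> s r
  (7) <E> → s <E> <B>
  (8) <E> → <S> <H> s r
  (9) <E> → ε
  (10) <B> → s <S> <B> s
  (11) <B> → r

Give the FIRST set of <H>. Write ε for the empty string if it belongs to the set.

{ε, r, s}

FIRST(<B>): from <B>→s <S> <B> s we get {s}; from <B>→r we get {r}. So FIRST(<B>) = {r, s}.
FIRST(<S>): from <S>→r we get {r}; from <S>→<E> <B> we get {r, s}; from <S>→ε we get {ε}. So FIRST(<S>) = {ε, r, s}.
FIRST(<H>): from <H>→r we get {r}; from <H>→ε we get {ε}; from <H>→<S> s r we get {r, s}. So FIRST(<H>) = {ε, r, s}.
FIRST(<E>): from <E>→s <E> <B> we get {s}; from <E>→<S> <H> s r we get {r, s}; from <E>→ε we get {ε}. So FIRST(<E>) = {ε, r, s}.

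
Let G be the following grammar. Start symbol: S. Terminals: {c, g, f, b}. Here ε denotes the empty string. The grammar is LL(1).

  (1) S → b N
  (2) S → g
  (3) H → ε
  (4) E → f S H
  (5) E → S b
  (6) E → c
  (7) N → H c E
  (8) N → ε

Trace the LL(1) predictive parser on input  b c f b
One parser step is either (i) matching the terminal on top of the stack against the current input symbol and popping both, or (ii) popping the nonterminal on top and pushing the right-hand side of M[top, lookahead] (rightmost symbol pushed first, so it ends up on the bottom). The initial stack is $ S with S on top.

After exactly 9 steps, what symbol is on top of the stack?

N

step 1: stack=$ S  input=b c f b $  — expand S → b N
step 2: stack=$ N b  input=b c f b $  — match b
step 3: stack=$ N  input=c f b $  — expand N → H c E
step 4: stack=$ E c H  input=c f b $  — expand H → ε
step 5: stack=$ E c  input=c f b $  — match c
step 6: stack=$ E  input=f b $  — expand E → f S H
step 7: stack=$ H S f  input=f b $  — match f
step 8: stack=$ H S  input=b $  — expand S → b N
step 9: stack=$ H N b  input=b $  — match b
Stack after step 9: $ H N (top = N).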